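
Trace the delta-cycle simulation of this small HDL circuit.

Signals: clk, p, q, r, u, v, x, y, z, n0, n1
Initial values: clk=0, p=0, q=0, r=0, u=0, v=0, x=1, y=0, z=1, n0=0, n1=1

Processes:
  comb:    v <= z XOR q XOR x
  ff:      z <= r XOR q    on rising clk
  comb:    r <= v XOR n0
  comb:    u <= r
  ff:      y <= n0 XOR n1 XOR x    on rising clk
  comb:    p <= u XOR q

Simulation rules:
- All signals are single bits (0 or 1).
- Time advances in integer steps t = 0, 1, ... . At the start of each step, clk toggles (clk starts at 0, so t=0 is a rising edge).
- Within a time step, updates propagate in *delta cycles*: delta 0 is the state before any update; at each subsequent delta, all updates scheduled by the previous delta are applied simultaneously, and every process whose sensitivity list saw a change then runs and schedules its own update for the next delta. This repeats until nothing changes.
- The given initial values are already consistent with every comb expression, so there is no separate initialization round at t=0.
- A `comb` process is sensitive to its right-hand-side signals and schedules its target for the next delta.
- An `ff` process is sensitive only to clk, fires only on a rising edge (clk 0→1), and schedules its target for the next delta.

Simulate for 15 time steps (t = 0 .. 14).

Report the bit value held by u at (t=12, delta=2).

t0.Δ0 q=0 u=0 n0=0 clk=0 n1=1 r=0 y=0 v=0 z=1 p=0 x=1
t0.Δ1 q=0 u=0 n0=0 clk=1 n1=1 r=0 y=0 v=0 z=1 p=0 x=1
t0.Δ2 q=0 u=0 n0=0 clk=1 n1=1 r=0 y=0 v=0 z=0 p=0 x=1
t0.Δ3 q=0 u=0 n0=0 clk=1 n1=1 r=0 y=0 v=1 z=0 p=0 x=1
t0.Δ4 q=0 u=0 n0=0 clk=1 n1=1 r=1 y=0 v=1 z=0 p=0 x=1
t0.Δ5 q=0 u=1 n0=0 clk=1 n1=1 r=1 y=0 v=1 z=0 p=0 x=1
t0.Δ6 q=0 u=1 n0=0 clk=1 n1=1 r=1 y=0 v=1 z=0 p=1 x=1
t1.Δ0 q=0 u=1 n0=0 clk=1 n1=1 r=1 y=0 v=1 z=0 p=1 x=1
t1.Δ1 q=0 u=1 n0=0 clk=0 n1=1 r=1 y=0 v=1 z=0 p=1 x=1
t2.Δ0 q=0 u=1 n0=0 clk=0 n1=1 r=1 y=0 v=1 z=0 p=1 x=1
t2.Δ1 q=0 u=1 n0=0 clk=1 n1=1 r=1 y=0 v=1 z=0 p=1 x=1
t2.Δ2 q=0 u=1 n0=0 clk=1 n1=1 r=1 y=0 v=1 z=1 p=1 x=1
t2.Δ3 q=0 u=1 n0=0 clk=1 n1=1 r=1 y=0 v=0 z=1 p=1 x=1
t2.Δ4 q=0 u=1 n0=0 clk=1 n1=1 r=0 y=0 v=0 z=1 p=1 x=1
t2.Δ5 q=0 u=0 n0=0 clk=1 n1=1 r=0 y=0 v=0 z=1 p=1 x=1
t2.Δ6 q=0 u=0 n0=0 clk=1 n1=1 r=0 y=0 v=0 z=1 p=0 x=1
t3.Δ0 q=0 u=0 n0=0 clk=1 n1=1 r=0 y=0 v=0 z=1 p=0 x=1
t3.Δ1 q=0 u=0 n0=0 clk=0 n1=1 r=0 y=0 v=0 z=1 p=0 x=1
t4.Δ0 q=0 u=0 n0=0 clk=0 n1=1 r=0 y=0 v=0 z=1 p=0 x=1
t4.Δ1 q=0 u=0 n0=0 clk=1 n1=1 r=0 y=0 v=0 z=1 p=0 x=1
t4.Δ2 q=0 u=0 n0=0 clk=1 n1=1 r=0 y=0 v=0 z=0 p=0 x=1
t4.Δ3 q=0 u=0 n0=0 clk=1 n1=1 r=0 y=0 v=1 z=0 p=0 x=1
t4.Δ4 q=0 u=0 n0=0 clk=1 n1=1 r=1 y=0 v=1 z=0 p=0 x=1
t4.Δ5 q=0 u=1 n0=0 clk=1 n1=1 r=1 y=0 v=1 z=0 p=0 x=1
t4.Δ6 q=0 u=1 n0=0 clk=1 n1=1 r=1 y=0 v=1 z=0 p=1 x=1
t5.Δ0 q=0 u=1 n0=0 clk=1 n1=1 r=1 y=0 v=1 z=0 p=1 x=1
t5.Δ1 q=0 u=1 n0=0 clk=0 n1=1 r=1 y=0 v=1 z=0 p=1 x=1
t6.Δ0 q=0 u=1 n0=0 clk=0 n1=1 r=1 y=0 v=1 z=0 p=1 x=1
t6.Δ1 q=0 u=1 n0=0 clk=1 n1=1 r=1 y=0 v=1 z=0 p=1 x=1
t6.Δ2 q=0 u=1 n0=0 clk=1 n1=1 r=1 y=0 v=1 z=1 p=1 x=1
t6.Δ3 q=0 u=1 n0=0 clk=1 n1=1 r=1 y=0 v=0 z=1 p=1 x=1
t6.Δ4 q=0 u=1 n0=0 clk=1 n1=1 r=0 y=0 v=0 z=1 p=1 x=1
t6.Δ5 q=0 u=0 n0=0 clk=1 n1=1 r=0 y=0 v=0 z=1 p=1 x=1
t6.Δ6 q=0 u=0 n0=0 clk=1 n1=1 r=0 y=0 v=0 z=1 p=0 x=1
t7.Δ0 q=0 u=0 n0=0 clk=1 n1=1 r=0 y=0 v=0 z=1 p=0 x=1
t7.Δ1 q=0 u=0 n0=0 clk=0 n1=1 r=0 y=0 v=0 z=1 p=0 x=1
t8.Δ0 q=0 u=0 n0=0 clk=0 n1=1 r=0 y=0 v=0 z=1 p=0 x=1
t8.Δ1 q=0 u=0 n0=0 clk=1 n1=1 r=0 y=0 v=0 z=1 p=0 x=1
t8.Δ2 q=0 u=0 n0=0 clk=1 n1=1 r=0 y=0 v=0 z=0 p=0 x=1
t8.Δ3 q=0 u=0 n0=0 clk=1 n1=1 r=0 y=0 v=1 z=0 p=0 x=1
t8.Δ4 q=0 u=0 n0=0 clk=1 n1=1 r=1 y=0 v=1 z=0 p=0 x=1
t8.Δ5 q=0 u=1 n0=0 clk=1 n1=1 r=1 y=0 v=1 z=0 p=0 x=1
t8.Δ6 q=0 u=1 n0=0 clk=1 n1=1 r=1 y=0 v=1 z=0 p=1 x=1
t9.Δ0 q=0 u=1 n0=0 clk=1 n1=1 r=1 y=0 v=1 z=0 p=1 x=1
t9.Δ1 q=0 u=1 n0=0 clk=0 n1=1 r=1 y=0 v=1 z=0 p=1 x=1
t10.Δ0 q=0 u=1 n0=0 clk=0 n1=1 r=1 y=0 v=1 z=0 p=1 x=1
t10.Δ1 q=0 u=1 n0=0 clk=1 n1=1 r=1 y=0 v=1 z=0 p=1 x=1
t10.Δ2 q=0 u=1 n0=0 clk=1 n1=1 r=1 y=0 v=1 z=1 p=1 x=1
t10.Δ3 q=0 u=1 n0=0 clk=1 n1=1 r=1 y=0 v=0 z=1 p=1 x=1
t10.Δ4 q=0 u=1 n0=0 clk=1 n1=1 r=0 y=0 v=0 z=1 p=1 x=1
t10.Δ5 q=0 u=0 n0=0 clk=1 n1=1 r=0 y=0 v=0 z=1 p=1 x=1
t10.Δ6 q=0 u=0 n0=0 clk=1 n1=1 r=0 y=0 v=0 z=1 p=0 x=1
t11.Δ0 q=0 u=0 n0=0 clk=1 n1=1 r=0 y=0 v=0 z=1 p=0 x=1
t11.Δ1 q=0 u=0 n0=0 clk=0 n1=1 r=0 y=0 v=0 z=1 p=0 x=1
t12.Δ0 q=0 u=0 n0=0 clk=0 n1=1 r=0 y=0 v=0 z=1 p=0 x=1
t12.Δ1 q=0 u=0 n0=0 clk=1 n1=1 r=0 y=0 v=0 z=1 p=0 x=1
t12.Δ2 q=0 u=0 n0=0 clk=1 n1=1 r=0 y=0 v=0 z=0 p=0 x=1
t12.Δ3 q=0 u=0 n0=0 clk=1 n1=1 r=0 y=0 v=1 z=0 p=0 x=1
t12.Δ4 q=0 u=0 n0=0 clk=1 n1=1 r=1 y=0 v=1 z=0 p=0 x=1
t12.Δ5 q=0 u=1 n0=0 clk=1 n1=1 r=1 y=0 v=1 z=0 p=0 x=1
t12.Δ6 q=0 u=1 n0=0 clk=1 n1=1 r=1 y=0 v=1 z=0 p=1 x=1
t13.Δ0 q=0 u=1 n0=0 clk=1 n1=1 r=1 y=0 v=1 z=0 p=1 x=1
t13.Δ1 q=0 u=1 n0=0 clk=0 n1=1 r=1 y=0 v=1 z=0 p=1 x=1
t14.Δ0 q=0 u=1 n0=0 clk=0 n1=1 r=1 y=0 v=1 z=0 p=1 x=1
t14.Δ1 q=0 u=1 n0=0 clk=1 n1=1 r=1 y=0 v=1 z=0 p=1 x=1
t14.Δ2 q=0 u=1 n0=0 clk=1 n1=1 r=1 y=0 v=1 z=1 p=1 x=1
t14.Δ3 q=0 u=1 n0=0 clk=1 n1=1 r=1 y=0 v=0 z=1 p=1 x=1
t14.Δ4 q=0 u=1 n0=0 clk=1 n1=1 r=0 y=0 v=0 z=1 p=1 x=1
t14.Δ5 q=0 u=0 n0=0 clk=1 n1=1 r=0 y=0 v=0 z=1 p=1 x=1
t14.Δ6 q=0 u=0 n0=0 clk=1 n1=1 r=0 y=0 v=0 z=1 p=0 x=1

0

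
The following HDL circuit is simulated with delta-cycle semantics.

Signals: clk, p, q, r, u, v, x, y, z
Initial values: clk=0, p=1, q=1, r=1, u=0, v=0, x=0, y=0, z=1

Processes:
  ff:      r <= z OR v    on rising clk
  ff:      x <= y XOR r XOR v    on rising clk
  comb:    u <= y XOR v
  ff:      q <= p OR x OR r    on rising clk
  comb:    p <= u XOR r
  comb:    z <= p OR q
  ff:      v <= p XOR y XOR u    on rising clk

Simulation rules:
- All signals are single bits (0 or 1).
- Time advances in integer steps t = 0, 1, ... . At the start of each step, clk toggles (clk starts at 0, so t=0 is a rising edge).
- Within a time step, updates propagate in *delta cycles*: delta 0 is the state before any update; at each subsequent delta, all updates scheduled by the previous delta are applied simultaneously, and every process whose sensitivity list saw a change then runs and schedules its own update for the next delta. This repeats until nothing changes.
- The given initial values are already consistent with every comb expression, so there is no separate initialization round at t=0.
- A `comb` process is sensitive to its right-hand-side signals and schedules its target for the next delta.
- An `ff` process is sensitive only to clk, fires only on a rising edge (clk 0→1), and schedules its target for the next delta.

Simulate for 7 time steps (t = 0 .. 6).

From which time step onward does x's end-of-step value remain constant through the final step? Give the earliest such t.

2

[bits: u,clk,r,z,y,v,x,q,p]
t=0: Δ0=001100011 Δ1=011100011 Δ2=011101111 Δ3=111101111 Δ4=111101110 | 4Δ
t=1: Δ0=111101110 Δ1=101101110 | 1Δ
t=2: Δ0=101101110 Δ1=111101110 Δ2=111101010 | 2Δ
t=3: Δ0=111101010 Δ1=101101010 | 1Δ
t=4: Δ0=101101010 Δ1=111101010 | 1Δ
t=5: Δ0=111101010 Δ1=101101010 | 1Δ
t=6: Δ0=101101010 Δ1=111101010 | 1Δ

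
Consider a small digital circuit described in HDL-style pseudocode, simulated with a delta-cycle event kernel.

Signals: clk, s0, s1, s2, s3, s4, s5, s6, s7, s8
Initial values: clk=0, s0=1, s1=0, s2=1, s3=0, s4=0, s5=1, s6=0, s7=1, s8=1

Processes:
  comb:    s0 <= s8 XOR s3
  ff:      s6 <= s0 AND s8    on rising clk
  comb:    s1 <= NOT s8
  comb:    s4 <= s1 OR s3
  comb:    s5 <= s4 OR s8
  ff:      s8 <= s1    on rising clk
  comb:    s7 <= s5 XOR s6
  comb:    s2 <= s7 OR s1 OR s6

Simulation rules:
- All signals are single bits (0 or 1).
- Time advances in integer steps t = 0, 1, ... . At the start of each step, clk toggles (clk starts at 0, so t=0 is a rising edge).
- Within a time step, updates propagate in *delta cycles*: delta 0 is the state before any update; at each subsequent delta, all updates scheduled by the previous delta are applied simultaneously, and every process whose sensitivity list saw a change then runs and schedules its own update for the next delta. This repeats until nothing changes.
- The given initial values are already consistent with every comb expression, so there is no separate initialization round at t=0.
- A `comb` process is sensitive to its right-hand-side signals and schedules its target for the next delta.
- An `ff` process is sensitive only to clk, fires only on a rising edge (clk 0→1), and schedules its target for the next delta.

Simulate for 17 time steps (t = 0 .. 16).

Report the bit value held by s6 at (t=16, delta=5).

1

[bits: s0,s6,s7,s1,s8,s4,s3,s2,s5,clk]
t=0: Δ0=1010100110 Δ1=1010100111 Δ2=1110000111 Δ3=0101000101 Δ4=0111010101 Δ5=0111010111 Δ6=0101010111 | 6Δ
t=1: Δ0=0101010111 Δ1=0101010110 | 1Δ
t=2: Δ0=0101010110 Δ1=0101010111 Δ2=0001110111 Δ3=1010110111 Δ4=1010100111 | 4Δ
t=3: Δ0=1010100111 Δ1=1010100110 | 1Δ
t=4: Δ0=1010100110 Δ1=1010100111 Δ2=1110000111 Δ3=0101000101 Δ4=0111010101 Δ5=0111010111 Δ6=0101010111 | 6Δ
t=5: Δ0=0101010111 Δ1=0101010110 | 1Δ
t=6: Δ0=0101010110 Δ1=0101010111 Δ2=0001110111 Δ3=1010110111 Δ4=1010100111 | 4Δ
t=7: Δ0=1010100111 Δ1=1010100110 | 1Δ
t=8: Δ0=1010100110 Δ1=1010100111 Δ2=1110000111 Δ3=0101000101 Δ4=0111010101 Δ5=0111010111 Δ6=0101010111 | 6Δ
t=9: Δ0=0101010111 Δ1=0101010110 | 1Δ
t=10: Δ0=0101010110 Δ1=0101010111 Δ2=0001110111 Δ3=1010110111 Δ4=1010100111 | 4Δ
t=11: Δ0=1010100111 Δ1=1010100110 | 1Δ
t=12: Δ0=1010100110 Δ1=1010100111 Δ2=1110000111 Δ3=0101000101 Δ4=0111010101 Δ5=0111010111 Δ6=0101010111 | 6Δ
t=13: Δ0=0101010111 Δ1=0101010110 | 1Δ
t=14: Δ0=0101010110 Δ1=0101010111 Δ2=0001110111 Δ3=1010110111 Δ4=1010100111 | 4Δ
t=15: Δ0=1010100111 Δ1=1010100110 | 1Δ
t=16: Δ0=1010100110 Δ1=1010100111 Δ2=1110000111 Δ3=0101000101 Δ4=0111010101 Δ5=0111010111 Δ6=0101010111 | 6Δ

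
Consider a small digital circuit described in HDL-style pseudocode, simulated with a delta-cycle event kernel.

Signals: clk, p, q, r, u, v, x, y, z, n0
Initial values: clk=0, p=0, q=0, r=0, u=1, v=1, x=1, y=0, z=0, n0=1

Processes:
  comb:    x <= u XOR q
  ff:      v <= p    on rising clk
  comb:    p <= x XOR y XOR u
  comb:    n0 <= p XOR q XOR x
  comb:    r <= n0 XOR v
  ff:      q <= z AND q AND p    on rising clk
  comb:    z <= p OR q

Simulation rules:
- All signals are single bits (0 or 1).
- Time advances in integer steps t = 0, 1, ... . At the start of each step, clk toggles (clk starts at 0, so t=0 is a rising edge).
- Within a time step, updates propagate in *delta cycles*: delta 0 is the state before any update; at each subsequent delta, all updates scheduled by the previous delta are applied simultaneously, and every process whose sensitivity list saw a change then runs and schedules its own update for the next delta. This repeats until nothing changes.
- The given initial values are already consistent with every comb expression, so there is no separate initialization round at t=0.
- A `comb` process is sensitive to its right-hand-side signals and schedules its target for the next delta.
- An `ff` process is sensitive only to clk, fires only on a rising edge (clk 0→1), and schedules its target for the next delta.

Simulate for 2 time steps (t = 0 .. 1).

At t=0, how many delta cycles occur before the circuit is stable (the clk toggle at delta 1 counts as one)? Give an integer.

[bits: n0,q,y,r,v,clk,x,p,u,z]
t=0: Δ0=1000101010 Δ1=1000111010 Δ2=1000011010 Δ3=1001011010 | 3Δ
t=1: Δ0=1001011010 Δ1=1001001010 | 1Δ

3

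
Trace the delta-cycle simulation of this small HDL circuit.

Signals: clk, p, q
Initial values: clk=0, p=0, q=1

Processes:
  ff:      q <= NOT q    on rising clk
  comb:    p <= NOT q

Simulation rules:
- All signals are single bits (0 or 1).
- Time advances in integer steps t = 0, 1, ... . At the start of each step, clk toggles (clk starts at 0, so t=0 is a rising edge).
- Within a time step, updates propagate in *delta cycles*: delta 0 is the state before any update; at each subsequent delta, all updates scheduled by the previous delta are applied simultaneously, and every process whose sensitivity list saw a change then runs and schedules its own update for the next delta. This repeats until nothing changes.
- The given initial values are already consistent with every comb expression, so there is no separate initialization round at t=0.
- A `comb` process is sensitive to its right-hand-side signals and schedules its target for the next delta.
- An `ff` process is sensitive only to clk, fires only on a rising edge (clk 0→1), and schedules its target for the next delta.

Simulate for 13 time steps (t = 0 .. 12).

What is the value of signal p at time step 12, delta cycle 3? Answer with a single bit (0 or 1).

1

t0.Δ0 q=1 clk=0 p=0
t0.Δ1 q=1 clk=1 p=0
t0.Δ2 q=0 clk=1 p=0
t0.Δ3 q=0 clk=1 p=1
t1.Δ0 q=0 clk=1 p=1
t1.Δ1 q=0 clk=0 p=1
t2.Δ0 q=0 clk=0 p=1
t2.Δ1 q=0 clk=1 p=1
t2.Δ2 q=1 clk=1 p=1
t2.Δ3 q=1 clk=1 p=0
t3.Δ0 q=1 clk=1 p=0
t3.Δ1 q=1 clk=0 p=0
t4.Δ0 q=1 clk=0 p=0
t4.Δ1 q=1 clk=1 p=0
t4.Δ2 q=0 clk=1 p=0
t4.Δ3 q=0 clk=1 p=1
t5.Δ0 q=0 clk=1 p=1
t5.Δ1 q=0 clk=0 p=1
t6.Δ0 q=0 clk=0 p=1
t6.Δ1 q=0 clk=1 p=1
t6.Δ2 q=1 clk=1 p=1
t6.Δ3 q=1 clk=1 p=0
t7.Δ0 q=1 clk=1 p=0
t7.Δ1 q=1 clk=0 p=0
t8.Δ0 q=1 clk=0 p=0
t8.Δ1 q=1 clk=1 p=0
t8.Δ2 q=0 clk=1 p=0
t8.Δ3 q=0 clk=1 p=1
t9.Δ0 q=0 clk=1 p=1
t9.Δ1 q=0 clk=0 p=1
t10.Δ0 q=0 clk=0 p=1
t10.Δ1 q=0 clk=1 p=1
t10.Δ2 q=1 clk=1 p=1
t10.Δ3 q=1 clk=1 p=0
t11.Δ0 q=1 clk=1 p=0
t11.Δ1 q=1 clk=0 p=0
t12.Δ0 q=1 clk=0 p=0
t12.Δ1 q=1 clk=1 p=0
t12.Δ2 q=0 clk=1 p=0
t12.Δ3 q=0 clk=1 p=1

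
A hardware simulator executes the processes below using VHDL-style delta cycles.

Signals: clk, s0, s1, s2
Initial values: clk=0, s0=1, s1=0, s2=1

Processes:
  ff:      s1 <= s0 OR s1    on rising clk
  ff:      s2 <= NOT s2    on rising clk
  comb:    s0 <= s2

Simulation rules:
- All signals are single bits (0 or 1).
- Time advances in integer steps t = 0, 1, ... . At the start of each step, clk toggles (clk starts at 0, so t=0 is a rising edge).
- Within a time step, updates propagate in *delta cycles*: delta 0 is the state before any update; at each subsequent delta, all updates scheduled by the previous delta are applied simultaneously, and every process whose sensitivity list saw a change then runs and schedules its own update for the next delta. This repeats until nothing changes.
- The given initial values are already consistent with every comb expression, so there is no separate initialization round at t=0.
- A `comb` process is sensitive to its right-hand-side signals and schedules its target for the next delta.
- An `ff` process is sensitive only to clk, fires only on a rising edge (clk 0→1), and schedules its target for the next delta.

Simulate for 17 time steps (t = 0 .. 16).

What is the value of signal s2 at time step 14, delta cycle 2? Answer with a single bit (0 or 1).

1

t0.Δ0 clk=0 s0=1 s2=1 s1=0
t0.Δ1 clk=1 s0=1 s2=1 s1=0
t0.Δ2 clk=1 s0=1 s2=0 s1=1
t0.Δ3 clk=1 s0=0 s2=0 s1=1
t1.Δ0 clk=1 s0=0 s2=0 s1=1
t1.Δ1 clk=0 s0=0 s2=0 s1=1
t2.Δ0 clk=0 s0=0 s2=0 s1=1
t2.Δ1 clk=1 s0=0 s2=0 s1=1
t2.Δ2 clk=1 s0=0 s2=1 s1=1
t2.Δ3 clk=1 s0=1 s2=1 s1=1
t3.Δ0 clk=1 s0=1 s2=1 s1=1
t3.Δ1 clk=0 s0=1 s2=1 s1=1
t4.Δ0 clk=0 s0=1 s2=1 s1=1
t4.Δ1 clk=1 s0=1 s2=1 s1=1
t4.Δ2 clk=1 s0=1 s2=0 s1=1
t4.Δ3 clk=1 s0=0 s2=0 s1=1
t5.Δ0 clk=1 s0=0 s2=0 s1=1
t5.Δ1 clk=0 s0=0 s2=0 s1=1
t6.Δ0 clk=0 s0=0 s2=0 s1=1
t6.Δ1 clk=1 s0=0 s2=0 s1=1
t6.Δ2 clk=1 s0=0 s2=1 s1=1
t6.Δ3 clk=1 s0=1 s2=1 s1=1
t7.Δ0 clk=1 s0=1 s2=1 s1=1
t7.Δ1 clk=0 s0=1 s2=1 s1=1
t8.Δ0 clk=0 s0=1 s2=1 s1=1
t8.Δ1 clk=1 s0=1 s2=1 s1=1
t8.Δ2 clk=1 s0=1 s2=0 s1=1
t8.Δ3 clk=1 s0=0 s2=0 s1=1
t9.Δ0 clk=1 s0=0 s2=0 s1=1
t9.Δ1 clk=0 s0=0 s2=0 s1=1
t10.Δ0 clk=0 s0=0 s2=0 s1=1
t10.Δ1 clk=1 s0=0 s2=0 s1=1
t10.Δ2 clk=1 s0=0 s2=1 s1=1
t10.Δ3 clk=1 s0=1 s2=1 s1=1
t11.Δ0 clk=1 s0=1 s2=1 s1=1
t11.Δ1 clk=0 s0=1 s2=1 s1=1
t12.Δ0 clk=0 s0=1 s2=1 s1=1
t12.Δ1 clk=1 s0=1 s2=1 s1=1
t12.Δ2 clk=1 s0=1 s2=0 s1=1
t12.Δ3 clk=1 s0=0 s2=0 s1=1
t13.Δ0 clk=1 s0=0 s2=0 s1=1
t13.Δ1 clk=0 s0=0 s2=0 s1=1
t14.Δ0 clk=0 s0=0 s2=0 s1=1
t14.Δ1 clk=1 s0=0 s2=0 s1=1
t14.Δ2 clk=1 s0=0 s2=1 s1=1
t14.Δ3 clk=1 s0=1 s2=1 s1=1
t15.Δ0 clk=1 s0=1 s2=1 s1=1
t15.Δ1 clk=0 s0=1 s2=1 s1=1
t16.Δ0 clk=0 s0=1 s2=1 s1=1
t16.Δ1 clk=1 s0=1 s2=1 s1=1
t16.Δ2 clk=1 s0=1 s2=0 s1=1
t16.Δ3 clk=1 s0=0 s2=0 s1=1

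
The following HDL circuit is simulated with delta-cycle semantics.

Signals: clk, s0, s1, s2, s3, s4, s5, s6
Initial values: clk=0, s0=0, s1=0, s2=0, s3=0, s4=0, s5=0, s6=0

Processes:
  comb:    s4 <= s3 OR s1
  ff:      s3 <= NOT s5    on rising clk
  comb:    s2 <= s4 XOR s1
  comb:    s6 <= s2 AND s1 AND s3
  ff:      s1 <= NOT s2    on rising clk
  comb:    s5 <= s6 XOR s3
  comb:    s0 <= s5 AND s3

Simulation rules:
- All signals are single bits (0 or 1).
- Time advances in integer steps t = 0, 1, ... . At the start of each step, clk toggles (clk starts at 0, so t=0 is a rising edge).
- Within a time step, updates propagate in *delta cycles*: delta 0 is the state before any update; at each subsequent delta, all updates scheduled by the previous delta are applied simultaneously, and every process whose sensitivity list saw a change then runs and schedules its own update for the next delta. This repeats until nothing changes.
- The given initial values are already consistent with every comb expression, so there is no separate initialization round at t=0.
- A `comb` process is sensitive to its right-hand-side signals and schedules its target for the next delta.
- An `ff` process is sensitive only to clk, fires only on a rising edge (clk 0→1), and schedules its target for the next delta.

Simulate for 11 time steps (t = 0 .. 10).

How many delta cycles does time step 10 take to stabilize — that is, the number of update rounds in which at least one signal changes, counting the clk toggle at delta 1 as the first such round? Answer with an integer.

3

t=0 Δ0: s4=0 s5=0 s0=0 s2=0 s3=0 s6=0 clk=0 s1=0
  Δ1: clk:0→1
  Δ2: s3:0→1, s1:0→1
  Δ3: s4:0→1, s5:0→1, s2:0→1
  Δ4: s0:0→1, s2:1→0, s6:0→1
  Δ5: s5:1→0, s6:1→0
  Δ6: s5:0→1, s0:1→0
  Δ7: s0:0→1
  (7Δ to stable)
t=1 Δ0: s4=1 s5=1 s0=1 s2=0 s3=1 s6=0 clk=1 s1=1
  Δ1: clk:1→0
  (1Δ to stable)
t=2 Δ0: s4=1 s5=1 s0=1 s2=0 s3=1 s6=0 clk=0 s1=1
  Δ1: clk:0→1
  Δ2: s3:1→0
  Δ3: s5:1→0, s0:1→0
  (3Δ to stable)
t=3 Δ0: s4=1 s5=0 s0=0 s2=0 s3=0 s6=0 clk=1 s1=1
  Δ1: clk:1→0
  (1Δ to stable)
t=4 Δ0: s4=1 s5=0 s0=0 s2=0 s3=0 s6=0 clk=0 s1=1
  Δ1: clk:0→1
  Δ2: s3:0→1
  Δ3: s5:0→1
  Δ4: s0:0→1
  (4Δ to stable)
t=5 Δ0: s4=1 s5=1 s0=1 s2=0 s3=1 s6=0 clk=1 s1=1
  Δ1: clk:1→0
  (1Δ to stable)
t=6 Δ0: s4=1 s5=1 s0=1 s2=0 s3=1 s6=0 clk=0 s1=1
  Δ1: clk:0→1
  Δ2: s3:1→0
  Δ3: s5:1→0, s0:1→0
  (3Δ to stable)
t=7 Δ0: s4=1 s5=0 s0=0 s2=0 s3=0 s6=0 clk=1 s1=1
  Δ1: clk:1→0
  (1Δ to stable)
t=8 Δ0: s4=1 s5=0 s0=0 s2=0 s3=0 s6=0 clk=0 s1=1
  Δ1: clk:0→1
  Δ2: s3:0→1
  Δ3: s5:0→1
  Δ4: s0:0→1
  (4Δ to stable)
t=9 Δ0: s4=1 s5=1 s0=1 s2=0 s3=1 s6=0 clk=1 s1=1
  Δ1: clk:1→0
  (1Δ to stable)
t=10 Δ0: s4=1 s5=1 s0=1 s2=0 s3=1 s6=0 clk=0 s1=1
  Δ1: clk:0→1
  Δ2: s3:1→0
  Δ3: s5:1→0, s0:1→0
  (3Δ to stable)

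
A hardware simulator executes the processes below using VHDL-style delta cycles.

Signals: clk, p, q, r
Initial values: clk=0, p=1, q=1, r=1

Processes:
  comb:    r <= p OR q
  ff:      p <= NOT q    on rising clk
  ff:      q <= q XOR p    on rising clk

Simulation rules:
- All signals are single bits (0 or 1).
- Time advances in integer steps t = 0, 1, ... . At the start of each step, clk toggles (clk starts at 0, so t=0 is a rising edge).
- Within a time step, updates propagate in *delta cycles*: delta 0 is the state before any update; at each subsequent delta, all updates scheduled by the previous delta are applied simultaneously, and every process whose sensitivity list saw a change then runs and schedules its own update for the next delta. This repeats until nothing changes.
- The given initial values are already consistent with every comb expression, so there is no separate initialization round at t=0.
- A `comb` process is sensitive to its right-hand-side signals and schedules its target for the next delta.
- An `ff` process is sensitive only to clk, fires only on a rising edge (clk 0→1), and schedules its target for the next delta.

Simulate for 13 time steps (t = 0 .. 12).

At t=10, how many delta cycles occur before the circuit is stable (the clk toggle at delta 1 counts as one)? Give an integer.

[bits: clk,p,q,r]
t=0: Δ0=0111 Δ1=1111 Δ2=1001 Δ3=1000 | 3Δ
t=1: Δ0=1000 Δ1=0000 | 1Δ
t=2: Δ0=0000 Δ1=1000 Δ2=1100 Δ3=1101 | 3Δ
t=3: Δ0=1101 Δ1=0101 | 1Δ
t=4: Δ0=0101 Δ1=1101 Δ2=1111 | 2Δ
t=5: Δ0=1111 Δ1=0111 | 1Δ
t=6: Δ0=0111 Δ1=1111 Δ2=1001 Δ3=1000 | 3Δ
t=7: Δ0=1000 Δ1=0000 | 1Δ
t=8: Δ0=0000 Δ1=1000 Δ2=1100 Δ3=1101 | 3Δ
t=9: Δ0=1101 Δ1=0101 | 1Δ
t=10: Δ0=0101 Δ1=1101 Δ2=1111 | 2Δ
t=11: Δ0=1111 Δ1=0111 | 1Δ
t=12: Δ0=0111 Δ1=1111 Δ2=1001 Δ3=1000 | 3Δ

2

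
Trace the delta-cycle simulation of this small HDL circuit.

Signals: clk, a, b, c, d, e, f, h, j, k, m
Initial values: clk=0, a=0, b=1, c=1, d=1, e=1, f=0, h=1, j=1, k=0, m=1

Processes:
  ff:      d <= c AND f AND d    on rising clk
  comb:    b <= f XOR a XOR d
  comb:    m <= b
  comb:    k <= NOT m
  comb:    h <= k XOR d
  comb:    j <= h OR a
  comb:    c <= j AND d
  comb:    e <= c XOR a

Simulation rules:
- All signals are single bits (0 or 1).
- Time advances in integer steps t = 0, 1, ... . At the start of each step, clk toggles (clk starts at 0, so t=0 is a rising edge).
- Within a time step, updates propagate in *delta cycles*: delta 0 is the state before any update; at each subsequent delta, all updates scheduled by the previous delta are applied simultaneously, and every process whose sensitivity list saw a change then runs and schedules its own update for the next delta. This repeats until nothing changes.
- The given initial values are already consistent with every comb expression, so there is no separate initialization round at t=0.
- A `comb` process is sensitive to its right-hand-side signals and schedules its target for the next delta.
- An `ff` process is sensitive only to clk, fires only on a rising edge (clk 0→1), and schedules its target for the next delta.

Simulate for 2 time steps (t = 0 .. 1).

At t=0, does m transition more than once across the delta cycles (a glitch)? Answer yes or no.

no

t=0 Δ0: e=1 h=1 clk=0 a=0 f=0 k=0 j=1 b=1 d=1 m=1 c=1
  Δ1: clk:0→1
  Δ2: d:1→0
  Δ3: h:1→0, b:1→0, c:1→0
  Δ4: e:1→0, j:1→0, m:1→0
  Δ5: k:0→1
  Δ6: h:0→1
  Δ7: j:0→1
  (7Δ to stable)
t=1 Δ0: e=0 h=1 clk=1 a=0 f=0 k=1 j=1 b=0 d=0 m=0 c=0
  Δ1: clk:1→0
  (1Δ to stable)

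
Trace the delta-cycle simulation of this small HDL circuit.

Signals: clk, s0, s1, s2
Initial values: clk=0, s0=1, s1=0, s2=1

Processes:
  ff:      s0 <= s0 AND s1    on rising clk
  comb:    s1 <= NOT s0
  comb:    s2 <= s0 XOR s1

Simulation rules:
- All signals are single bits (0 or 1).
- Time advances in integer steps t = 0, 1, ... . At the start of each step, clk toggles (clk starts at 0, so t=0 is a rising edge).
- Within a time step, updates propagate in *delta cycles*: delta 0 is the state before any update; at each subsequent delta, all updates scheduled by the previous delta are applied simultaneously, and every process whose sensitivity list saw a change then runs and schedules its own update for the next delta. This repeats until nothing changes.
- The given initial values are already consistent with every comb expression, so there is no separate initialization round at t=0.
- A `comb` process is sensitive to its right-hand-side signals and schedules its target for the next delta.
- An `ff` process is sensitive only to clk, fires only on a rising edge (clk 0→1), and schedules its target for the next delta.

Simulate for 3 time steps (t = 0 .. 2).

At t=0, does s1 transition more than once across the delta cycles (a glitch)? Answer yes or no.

no

t0.Δ0 s0=1 clk=0 s2=1 s1=0
t0.Δ1 s0=1 clk=1 s2=1 s1=0
t0.Δ2 s0=0 clk=1 s2=1 s1=0
t0.Δ3 s0=0 clk=1 s2=0 s1=1
t0.Δ4 s0=0 clk=1 s2=1 s1=1
t1.Δ0 s0=0 clk=1 s2=1 s1=1
t1.Δ1 s0=0 clk=0 s2=1 s1=1
t2.Δ0 s0=0 clk=0 s2=1 s1=1
t2.Δ1 s0=0 clk=1 s2=1 s1=1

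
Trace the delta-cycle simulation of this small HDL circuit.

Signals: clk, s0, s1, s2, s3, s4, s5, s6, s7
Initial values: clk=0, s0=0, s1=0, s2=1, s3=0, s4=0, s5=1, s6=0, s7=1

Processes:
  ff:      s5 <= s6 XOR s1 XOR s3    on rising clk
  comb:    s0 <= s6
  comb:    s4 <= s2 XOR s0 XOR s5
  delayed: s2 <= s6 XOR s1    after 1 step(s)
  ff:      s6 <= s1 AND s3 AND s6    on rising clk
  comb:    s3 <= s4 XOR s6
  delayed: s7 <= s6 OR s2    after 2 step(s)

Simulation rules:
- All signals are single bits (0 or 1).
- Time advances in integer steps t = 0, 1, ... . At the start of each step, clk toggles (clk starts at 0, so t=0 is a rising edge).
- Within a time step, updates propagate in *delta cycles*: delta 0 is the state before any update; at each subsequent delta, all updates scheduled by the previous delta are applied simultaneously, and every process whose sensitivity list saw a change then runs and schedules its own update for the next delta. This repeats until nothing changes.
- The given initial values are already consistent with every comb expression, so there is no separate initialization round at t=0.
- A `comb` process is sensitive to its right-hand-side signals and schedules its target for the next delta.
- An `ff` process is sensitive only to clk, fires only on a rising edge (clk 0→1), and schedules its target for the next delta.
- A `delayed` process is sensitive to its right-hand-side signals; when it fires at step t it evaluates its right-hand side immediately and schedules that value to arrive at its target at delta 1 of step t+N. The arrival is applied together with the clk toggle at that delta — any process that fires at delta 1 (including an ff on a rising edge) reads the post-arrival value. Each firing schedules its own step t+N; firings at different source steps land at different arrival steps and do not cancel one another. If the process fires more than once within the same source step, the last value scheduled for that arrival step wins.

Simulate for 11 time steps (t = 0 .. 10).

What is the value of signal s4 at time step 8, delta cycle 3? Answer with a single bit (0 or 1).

1

t=0 Δ0: s2=1 s0=0 s1=0 clk=0 s6=0 s4=0 s3=0 s5=1 s7=1
  Δ1: clk:0→1
  Δ2: s5:1→0
  Δ3: s4:0→1
  Δ4: s3:0→1
  (4Δ to stable)
t=1 Δ0: s2=1 s0=0 s1=0 clk=1 s6=0 s4=1 s3=1 s5=0 s7=1
  Δ1: clk:1→0
  (1Δ to stable)
t=2 Δ0: s2=1 s0=0 s1=0 clk=0 s6=0 s4=1 s3=1 s5=0 s7=1
  Δ1: clk:0→1
  Δ2: s5:0→1
  Δ3: s4:1→0
  Δ4: s3:1→0
  (4Δ to stable)
t=3 Δ0: s2=1 s0=0 s1=0 clk=1 s6=0 s4=0 s3=0 s5=1 s7=1
  Δ1: clk:1→0
  (1Δ to stable)
t=4 Δ0: s2=1 s0=0 s1=0 clk=0 s6=0 s4=0 s3=0 s5=1 s7=1
  Δ1: clk:0→1
  Δ2: s5:1→0
  Δ3: s4:0→1
  Δ4: s3:0→1
  (4Δ to stable)
t=5 Δ0: s2=1 s0=0 s1=0 clk=1 s6=0 s4=1 s3=1 s5=0 s7=1
  Δ1: clk:1→0
  (1Δ to stable)
t=6 Δ0: s2=1 s0=0 s1=0 clk=0 s6=0 s4=1 s3=1 s5=0 s7=1
  Δ1: clk:0→1
  Δ2: s5:0→1
  Δ3: s4:1→0
  Δ4: s3:1→0
  (4Δ to stable)
t=7 Δ0: s2=1 s0=0 s1=0 clk=1 s6=0 s4=0 s3=0 s5=1 s7=1
  Δ1: clk:1→0
  (1Δ to stable)
t=8 Δ0: s2=1 s0=0 s1=0 clk=0 s6=0 s4=0 s3=0 s5=1 s7=1
  Δ1: clk:0→1
  Δ2: s5:1→0
  Δ3: s4:0→1
  Δ4: s3:0→1
  (4Δ to stable)
t=9 Δ0: s2=1 s0=0 s1=0 clk=1 s6=0 s4=1 s3=1 s5=0 s7=1
  Δ1: clk:1→0
  (1Δ to stable)
t=10 Δ0: s2=1 s0=0 s1=0 clk=0 s6=0 s4=1 s3=1 s5=0 s7=1
  Δ1: clk:0→1
  Δ2: s5:0→1
  Δ3: s4:1→0
  Δ4: s3:1→0
  (4Δ to stable)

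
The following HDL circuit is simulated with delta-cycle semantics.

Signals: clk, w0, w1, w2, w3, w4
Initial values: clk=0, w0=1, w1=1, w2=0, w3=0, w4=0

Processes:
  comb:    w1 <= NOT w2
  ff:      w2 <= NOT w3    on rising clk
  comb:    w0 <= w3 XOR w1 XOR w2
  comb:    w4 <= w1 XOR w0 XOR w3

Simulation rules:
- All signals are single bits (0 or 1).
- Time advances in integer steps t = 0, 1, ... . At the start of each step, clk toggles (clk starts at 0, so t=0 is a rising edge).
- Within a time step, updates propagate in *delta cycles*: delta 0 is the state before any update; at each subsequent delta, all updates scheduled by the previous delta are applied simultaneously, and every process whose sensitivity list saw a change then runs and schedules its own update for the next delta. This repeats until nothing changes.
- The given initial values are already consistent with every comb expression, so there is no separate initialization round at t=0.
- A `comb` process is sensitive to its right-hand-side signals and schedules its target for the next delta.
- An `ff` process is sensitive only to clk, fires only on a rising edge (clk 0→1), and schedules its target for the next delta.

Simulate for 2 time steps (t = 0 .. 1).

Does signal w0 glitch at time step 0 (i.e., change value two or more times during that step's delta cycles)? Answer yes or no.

t0.Δ0 w0=1 w1=1 w4=0 w3=0 w2=0 clk=0
t0.Δ1 w0=1 w1=1 w4=0 w3=0 w2=0 clk=1
t0.Δ2 w0=1 w1=1 w4=0 w3=0 w2=1 clk=1
t0.Δ3 w0=0 w1=0 w4=0 w3=0 w2=1 clk=1
t0.Δ4 w0=1 w1=0 w4=0 w3=0 w2=1 clk=1
t0.Δ5 w0=1 w1=0 w4=1 w3=0 w2=1 clk=1
t1.Δ0 w0=1 w1=0 w4=1 w3=0 w2=1 clk=1
t1.Δ1 w0=1 w1=0 w4=1 w3=0 w2=1 clk=0

yes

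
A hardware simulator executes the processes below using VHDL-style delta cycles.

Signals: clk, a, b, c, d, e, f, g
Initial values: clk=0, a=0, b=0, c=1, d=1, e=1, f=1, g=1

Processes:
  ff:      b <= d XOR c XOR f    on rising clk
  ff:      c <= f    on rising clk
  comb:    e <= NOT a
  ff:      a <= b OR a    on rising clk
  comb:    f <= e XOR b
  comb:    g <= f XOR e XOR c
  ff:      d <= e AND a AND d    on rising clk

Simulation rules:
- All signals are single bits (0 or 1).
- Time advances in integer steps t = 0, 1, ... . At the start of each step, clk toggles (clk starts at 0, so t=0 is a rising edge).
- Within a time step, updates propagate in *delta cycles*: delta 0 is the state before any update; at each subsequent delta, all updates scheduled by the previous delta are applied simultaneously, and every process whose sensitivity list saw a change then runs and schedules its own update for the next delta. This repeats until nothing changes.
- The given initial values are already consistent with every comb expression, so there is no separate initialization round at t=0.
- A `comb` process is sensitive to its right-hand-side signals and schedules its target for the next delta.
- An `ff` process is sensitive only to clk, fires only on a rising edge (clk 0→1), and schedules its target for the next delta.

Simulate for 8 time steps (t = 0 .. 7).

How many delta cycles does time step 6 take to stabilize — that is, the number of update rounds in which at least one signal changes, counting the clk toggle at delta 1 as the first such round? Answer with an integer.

t=0 Δ0: b=0 a=0 clk=0 g=1 e=1 f=1 c=1 d=1
  Δ1: clk:0→1
  Δ2: b:0→1, d:1→0
  Δ3: f:1→0
  Δ4: g:1→0
  (4Δ to stable)
t=1 Δ0: b=1 a=0 clk=1 g=0 e=1 f=0 c=1 d=0
  Δ1: clk:1→0
  (1Δ to stable)
t=2 Δ0: b=1 a=0 clk=0 g=0 e=1 f=0 c=1 d=0
  Δ1: clk:0→1
  Δ2: a:0→1, c:1→0
  Δ3: g:0→1, e:1→0
  Δ4: g:1→0, f:0→1
  Δ5: g:0→1
  (5Δ to stable)
t=3 Δ0: b=1 a=1 clk=1 g=1 e=0 f=1 c=0 d=0
  Δ1: clk:1→0
  (1Δ to stable)
t=4 Δ0: b=1 a=1 clk=0 g=1 e=0 f=1 c=0 d=0
  Δ1: clk:0→1
  Δ2: c:0→1
  Δ3: g:1→0
  (3Δ to stable)
t=5 Δ0: b=1 a=1 clk=1 g=0 e=0 f=1 c=1 d=0
  Δ1: clk:1→0
  (1Δ to stable)
t=6 Δ0: b=1 a=1 clk=0 g=0 e=0 f=1 c=1 d=0
  Δ1: clk:0→1
  Δ2: b:1→0
  Δ3: f:1→0
  Δ4: g:0→1
  (4Δ to stable)
t=7 Δ0: b=0 a=1 clk=1 g=1 e=0 f=0 c=1 d=0
  Δ1: clk:1→0
  (1Δ to stable)

4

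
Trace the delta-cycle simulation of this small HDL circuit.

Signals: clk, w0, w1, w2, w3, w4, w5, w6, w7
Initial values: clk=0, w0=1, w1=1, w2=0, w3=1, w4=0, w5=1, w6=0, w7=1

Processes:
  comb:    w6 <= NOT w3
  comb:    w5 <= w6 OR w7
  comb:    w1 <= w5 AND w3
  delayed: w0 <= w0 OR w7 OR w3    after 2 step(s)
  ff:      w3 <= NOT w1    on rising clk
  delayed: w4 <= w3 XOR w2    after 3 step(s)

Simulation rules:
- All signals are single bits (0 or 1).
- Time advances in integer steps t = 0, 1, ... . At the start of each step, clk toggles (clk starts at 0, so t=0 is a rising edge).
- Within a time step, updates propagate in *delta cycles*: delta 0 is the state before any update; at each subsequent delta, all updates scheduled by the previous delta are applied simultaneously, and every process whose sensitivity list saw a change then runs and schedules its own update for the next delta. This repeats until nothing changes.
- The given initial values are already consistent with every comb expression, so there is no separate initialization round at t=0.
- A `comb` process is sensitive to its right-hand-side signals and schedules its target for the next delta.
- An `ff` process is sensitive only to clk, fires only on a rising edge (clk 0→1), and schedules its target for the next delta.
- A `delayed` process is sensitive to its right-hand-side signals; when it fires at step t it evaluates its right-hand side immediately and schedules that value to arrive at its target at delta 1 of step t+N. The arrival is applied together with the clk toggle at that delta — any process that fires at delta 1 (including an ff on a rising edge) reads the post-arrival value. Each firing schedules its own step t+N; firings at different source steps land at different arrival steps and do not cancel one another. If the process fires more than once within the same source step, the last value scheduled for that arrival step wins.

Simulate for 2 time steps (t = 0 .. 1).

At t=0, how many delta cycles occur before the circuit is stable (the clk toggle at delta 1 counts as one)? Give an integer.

3

[bits: w2,w1,w5,w6,w7,w4,w0,w3,clk]
t=0: Δ0=011010110 Δ1=011010111 Δ2=011010101 Δ3=001110101 | 3Δ
t=1: Δ0=001110101 Δ1=001110100 | 1Δ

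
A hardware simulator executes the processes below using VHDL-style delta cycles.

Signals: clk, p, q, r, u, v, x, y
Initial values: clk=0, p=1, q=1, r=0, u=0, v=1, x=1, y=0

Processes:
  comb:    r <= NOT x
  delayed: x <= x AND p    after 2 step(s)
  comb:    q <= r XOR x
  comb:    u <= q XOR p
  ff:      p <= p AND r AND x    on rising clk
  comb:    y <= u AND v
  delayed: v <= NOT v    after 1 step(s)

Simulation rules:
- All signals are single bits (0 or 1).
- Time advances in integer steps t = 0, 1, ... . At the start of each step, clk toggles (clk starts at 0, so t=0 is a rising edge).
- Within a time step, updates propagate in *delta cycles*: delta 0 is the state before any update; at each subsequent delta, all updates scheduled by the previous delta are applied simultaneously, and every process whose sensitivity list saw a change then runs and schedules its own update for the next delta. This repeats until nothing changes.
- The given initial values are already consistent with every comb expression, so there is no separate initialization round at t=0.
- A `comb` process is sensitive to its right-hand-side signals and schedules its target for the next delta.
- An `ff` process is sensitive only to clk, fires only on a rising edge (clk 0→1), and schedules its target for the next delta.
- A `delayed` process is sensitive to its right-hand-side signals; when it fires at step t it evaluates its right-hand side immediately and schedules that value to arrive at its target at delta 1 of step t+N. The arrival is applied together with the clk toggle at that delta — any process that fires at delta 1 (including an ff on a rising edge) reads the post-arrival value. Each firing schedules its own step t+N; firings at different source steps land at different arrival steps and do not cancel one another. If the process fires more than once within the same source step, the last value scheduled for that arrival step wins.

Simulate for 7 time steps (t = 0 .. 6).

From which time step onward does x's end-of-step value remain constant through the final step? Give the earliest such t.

2

t=0 Δ0: v=1 x=1 y=0 u=0 r=0 p=1 clk=0 q=1
  Δ1: clk:0→1
  Δ2: p:1→0
  Δ3: u:0→1
  Δ4: y:0→1
  (4Δ to stable)
t=1 Δ0: v=1 x=1 y=1 u=1 r=0 p=0 clk=1 q=1
  Δ1: clk:1→0
  (1Δ to stable)
t=2 Δ0: v=1 x=1 y=1 u=1 r=0 p=0 clk=0 q=1
  Δ1: x:1→0, clk:0→1
  Δ2: r:0→1, q:1→0
  Δ3: u:1→0, q:0→1
  Δ4: y:1→0, u:0→1
  Δ5: y:0→1
  (5Δ to stable)
t=3 Δ0: v=1 x=0 y=1 u=1 r=1 p=0 clk=1 q=1
  Δ1: clk:1→0
  (1Δ to stable)
t=4 Δ0: v=1 x=0 y=1 u=1 r=1 p=0 clk=0 q=1
  Δ1: clk:0→1
  (1Δ to stable)
t=5 Δ0: v=1 x=0 y=1 u=1 r=1 p=0 clk=1 q=1
  Δ1: clk:1→0
  (1Δ to stable)
t=6 Δ0: v=1 x=0 y=1 u=1 r=1 p=0 clk=0 q=1
  Δ1: clk:0→1
  (1Δ to stable)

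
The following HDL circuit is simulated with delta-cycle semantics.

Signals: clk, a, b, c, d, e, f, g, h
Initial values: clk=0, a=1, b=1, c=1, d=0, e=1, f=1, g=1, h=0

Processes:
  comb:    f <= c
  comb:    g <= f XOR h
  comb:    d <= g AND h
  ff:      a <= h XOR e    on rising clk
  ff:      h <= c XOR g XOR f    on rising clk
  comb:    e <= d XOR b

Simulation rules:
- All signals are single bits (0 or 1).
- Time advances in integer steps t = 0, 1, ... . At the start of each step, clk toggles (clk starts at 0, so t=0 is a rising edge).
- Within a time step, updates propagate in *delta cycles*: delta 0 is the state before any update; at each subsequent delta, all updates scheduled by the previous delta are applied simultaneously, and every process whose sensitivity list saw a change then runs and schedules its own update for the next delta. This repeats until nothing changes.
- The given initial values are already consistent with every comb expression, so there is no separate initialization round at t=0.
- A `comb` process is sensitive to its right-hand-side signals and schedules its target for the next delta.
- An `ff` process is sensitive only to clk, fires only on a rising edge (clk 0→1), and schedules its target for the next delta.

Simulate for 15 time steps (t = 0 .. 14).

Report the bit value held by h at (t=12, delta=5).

1

t=0 Δ0: a=1 f=1 g=1 d=0 c=1 clk=0 e=1 h=0 b=1
  Δ1: clk:0→1
  Δ2: h:0→1
  Δ3: g:1→0, d:0→1
  Δ4: d:1→0, e:1→0
  Δ5: e:0→1
  (5Δ to stable)
t=1 Δ0: a=1 f=1 g=0 d=0 c=1 clk=1 e=1 h=1 b=1
  Δ1: clk:1→0
  (1Δ to stable)
t=2 Δ0: a=1 f=1 g=0 d=0 c=1 clk=0 e=1 h=1 b=1
  Δ1: clk:0→1
  Δ2: a:1→0, h:1→0
  Δ3: g:0→1
  (3Δ to stable)
t=3 Δ0: a=0 f=1 g=1 d=0 c=1 clk=1 e=1 h=0 b=1
  Δ1: clk:1→0
  (1Δ to stable)
t=4 Δ0: a=0 f=1 g=1 d=0 c=1 clk=0 e=1 h=0 b=1
  Δ1: clk:0→1
  Δ2: a:0→1, h:0→1
  Δ3: g:1→0, d:0→1
  Δ4: d:1→0, e:1→0
  Δ5: e:0→1
  (5Δ to stable)
t=5 Δ0: a=1 f=1 g=0 d=0 c=1 clk=1 e=1 h=1 b=1
  Δ1: clk:1→0
  (1Δ to stable)
t=6 Δ0: a=1 f=1 g=0 d=0 c=1 clk=0 e=1 h=1 b=1
  Δ1: clk:0→1
  Δ2: a:1→0, h:1→0
  Δ3: g:0→1
  (3Δ to stable)
t=7 Δ0: a=0 f=1 g=1 d=0 c=1 clk=1 e=1 h=0 b=1
  Δ1: clk:1→0
  (1Δ to stable)
t=8 Δ0: a=0 f=1 g=1 d=0 c=1 clk=0 e=1 h=0 b=1
  Δ1: clk:0→1
  Δ2: a:0→1, h:0→1
  Δ3: g:1→0, d:0→1
  Δ4: d:1→0, e:1→0
  Δ5: e:0→1
  (5Δ to stable)
t=9 Δ0: a=1 f=1 g=0 d=0 c=1 clk=1 e=1 h=1 b=1
  Δ1: clk:1→0
  (1Δ to stable)
t=10 Δ0: a=1 f=1 g=0 d=0 c=1 clk=0 e=1 h=1 b=1
  Δ1: clk:0→1
  Δ2: a:1→0, h:1→0
  Δ3: g:0→1
  (3Δ to stable)
t=11 Δ0: a=0 f=1 g=1 d=0 c=1 clk=1 e=1 h=0 b=1
  Δ1: clk:1→0
  (1Δ to stable)
t=12 Δ0: a=0 f=1 g=1 d=0 c=1 clk=0 e=1 h=0 b=1
  Δ1: clk:0→1
  Δ2: a:0→1, h:0→1
  Δ3: g:1→0, d:0→1
  Δ4: d:1→0, e:1→0
  Δ5: e:0→1
  (5Δ to stable)
t=13 Δ0: a=1 f=1 g=0 d=0 c=1 clk=1 e=1 h=1 b=1
  Δ1: clk:1→0
  (1Δ to stable)
t=14 Δ0: a=1 f=1 g=0 d=0 c=1 clk=0 e=1 h=1 b=1
  Δ1: clk:0→1
  Δ2: a:1→0, h:1→0
  Δ3: g:0→1
  (3Δ to stable)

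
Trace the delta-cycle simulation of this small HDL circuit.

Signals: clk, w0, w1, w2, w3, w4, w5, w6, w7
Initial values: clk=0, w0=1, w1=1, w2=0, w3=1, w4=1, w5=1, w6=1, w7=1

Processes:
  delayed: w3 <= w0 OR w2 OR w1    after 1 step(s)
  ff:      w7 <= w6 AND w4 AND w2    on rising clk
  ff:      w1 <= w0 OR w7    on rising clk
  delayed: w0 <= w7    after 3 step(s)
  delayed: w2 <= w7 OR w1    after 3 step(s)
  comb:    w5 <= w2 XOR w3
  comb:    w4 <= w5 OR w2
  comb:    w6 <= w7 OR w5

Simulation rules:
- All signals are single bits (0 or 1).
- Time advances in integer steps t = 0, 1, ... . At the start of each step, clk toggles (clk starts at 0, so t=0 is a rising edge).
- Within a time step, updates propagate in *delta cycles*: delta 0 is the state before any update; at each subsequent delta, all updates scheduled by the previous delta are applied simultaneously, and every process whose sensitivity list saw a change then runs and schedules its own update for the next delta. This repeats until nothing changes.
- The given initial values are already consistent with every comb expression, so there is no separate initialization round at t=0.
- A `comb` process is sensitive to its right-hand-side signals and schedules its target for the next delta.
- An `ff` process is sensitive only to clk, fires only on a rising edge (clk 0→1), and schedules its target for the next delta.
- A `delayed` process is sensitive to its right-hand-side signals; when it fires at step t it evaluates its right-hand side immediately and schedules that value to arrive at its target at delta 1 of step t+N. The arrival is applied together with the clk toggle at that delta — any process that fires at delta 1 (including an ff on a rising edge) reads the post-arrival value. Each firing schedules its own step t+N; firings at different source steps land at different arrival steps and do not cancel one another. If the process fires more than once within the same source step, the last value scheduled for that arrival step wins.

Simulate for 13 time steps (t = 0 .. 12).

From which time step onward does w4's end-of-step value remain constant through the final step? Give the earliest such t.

8

t=0 Δ0: w7=1 w4=1 w1=1 clk=0 w6=1 w2=0 w5=1 w3=1 w0=1
  Δ1: clk:0→1
  Δ2: w7:1→0
  (2Δ to stable)
t=1 Δ0: w7=0 w4=1 w1=1 clk=1 w6=1 w2=0 w5=1 w3=1 w0=1
  Δ1: clk:1→0
  (1Δ to stable)
t=2 Δ0: w7=0 w4=1 w1=1 clk=0 w6=1 w2=0 w5=1 w3=1 w0=1
  Δ1: clk:0→1
  (1Δ to stable)
t=3 Δ0: w7=0 w4=1 w1=1 clk=1 w6=1 w2=0 w5=1 w3=1 w0=1
  Δ1: clk:1→0, w2:0→1, w0:1→0
  Δ2: w5:1→0
  Δ3: w6:1→0
  (3Δ to stable)
t=4 Δ0: w7=0 w4=1 w1=1 clk=0 w6=0 w2=1 w5=0 w3=1 w0=0
  Δ1: clk:0→1
  Δ2: w1:1→0
  (2Δ to stable)
t=5 Δ0: w7=0 w4=1 w1=0 clk=1 w6=0 w2=1 w5=0 w3=1 w0=0
  Δ1: clk:1→0
  (1Δ to stable)
t=6 Δ0: w7=0 w4=1 w1=0 clk=0 w6=0 w2=1 w5=0 w3=1 w0=0
  Δ1: clk:0→1
  (1Δ to stable)
t=7 Δ0: w7=0 w4=1 w1=0 clk=1 w6=0 w2=1 w5=0 w3=1 w0=0
  Δ1: clk:1→0, w2:1→0
  Δ2: w4:1→0, w5:0→1
  Δ3: w4:0→1, w6:0→1
  (3Δ to stable)
t=8 Δ0: w7=0 w4=1 w1=0 clk=0 w6=1 w2=0 w5=1 w3=1 w0=0
  Δ1: clk:0→1, w3:1→0
  Δ2: w5:1→0
  Δ3: w4:1→0, w6:1→0
  (3Δ to stable)
t=9 Δ0: w7=0 w4=0 w1=0 clk=1 w6=0 w2=0 w5=0 w3=0 w0=0
  Δ1: clk:1→0
  (1Δ to stable)
t=10 Δ0: w7=0 w4=0 w1=0 clk=0 w6=0 w2=0 w5=0 w3=0 w0=0
  Δ1: clk:0→1
  (1Δ to stable)
t=11 Δ0: w7=0 w4=0 w1=0 clk=1 w6=0 w2=0 w5=0 w3=0 w0=0
  Δ1: clk:1→0
  (1Δ to stable)
t=12 Δ0: w7=0 w4=0 w1=0 clk=0 w6=0 w2=0 w5=0 w3=0 w0=0
  Δ1: clk:0→1
  (1Δ to stable)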